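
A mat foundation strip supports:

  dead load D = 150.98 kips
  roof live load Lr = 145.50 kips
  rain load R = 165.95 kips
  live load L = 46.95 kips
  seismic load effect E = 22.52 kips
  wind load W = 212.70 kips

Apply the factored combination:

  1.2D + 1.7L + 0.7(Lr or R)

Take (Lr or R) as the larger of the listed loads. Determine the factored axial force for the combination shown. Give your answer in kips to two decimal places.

377.16 kips

(Lr or R) → R = 165.95 kips.
1.2(150.98) + 1.7(46.95) + 0.7(165.95) = 377.16
P_u = 377.16 kips.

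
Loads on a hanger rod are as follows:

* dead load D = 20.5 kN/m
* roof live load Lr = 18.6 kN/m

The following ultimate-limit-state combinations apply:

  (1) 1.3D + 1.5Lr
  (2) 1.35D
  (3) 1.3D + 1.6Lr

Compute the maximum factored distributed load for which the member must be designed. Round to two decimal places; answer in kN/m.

56.41 kN/m

(1) 1.3(20.5) + 1.5(18.6) = 26.65 + 27.90 = 54.55
(2) 1.35(20.5) = 27.68
(3) 1.3(20.5) + 1.6(18.6) = 26.65 + 29.76 = 56.41
Maximum is from combination 3.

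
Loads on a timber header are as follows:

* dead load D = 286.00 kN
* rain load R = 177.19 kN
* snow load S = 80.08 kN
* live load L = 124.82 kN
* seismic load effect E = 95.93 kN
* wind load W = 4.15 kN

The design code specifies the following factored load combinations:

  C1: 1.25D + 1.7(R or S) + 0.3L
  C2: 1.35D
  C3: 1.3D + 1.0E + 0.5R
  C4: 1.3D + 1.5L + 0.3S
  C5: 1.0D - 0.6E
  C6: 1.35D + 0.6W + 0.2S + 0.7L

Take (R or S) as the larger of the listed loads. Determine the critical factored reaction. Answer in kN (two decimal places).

696.17 kN

(R or S) → R = 177.19 kN.
C1: 1.25(286.00) + 1.7(177.19) + 0.3(124.82) = 357.50 + 301.22 + 37.45 = 696.17
C2: 1.35(286.00) = 386.10
C3: 1.3(286.00) + 1.0(95.93) + 0.5(177.19) = 371.80 + 95.93 + 88.60 = 556.33
C4: 1.3(286.00) + 1.5(124.82) + 0.3(80.08) = 371.80 + 187.23 + 24.02 = 583.05
C5: 1.0(286.00) - 0.6(95.93) = 286.00 - 57.56 = 228.44
C6: 1.35(286.00) + 0.6(4.15) + 0.2(80.08) + 0.7(124.82) = 386.10 + 2.49 + 16.02 + 87.37 = 491.98
Combination 1 governs: V_u = 696.17 kN.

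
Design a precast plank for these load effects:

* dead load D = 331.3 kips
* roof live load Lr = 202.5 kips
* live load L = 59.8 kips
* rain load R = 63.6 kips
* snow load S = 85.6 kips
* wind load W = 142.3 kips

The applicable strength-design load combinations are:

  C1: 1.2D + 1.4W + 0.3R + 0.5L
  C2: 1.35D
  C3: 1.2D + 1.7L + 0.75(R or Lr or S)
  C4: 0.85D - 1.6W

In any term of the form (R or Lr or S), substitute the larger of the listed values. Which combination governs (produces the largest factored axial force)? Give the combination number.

(R or Lr or S) → Lr = 202.5 kips.
C1: 1.2(331.3) + 1.4(142.3) + 0.3(63.6) + 0.5(59.8) = 397.6 + 199.2 + 19.1 + 29.9 = 645.8
C2: 1.35(331.3) = 447.3
C3: 1.2(331.3) + 1.7(59.8) + 0.75(202.5) = 651.1
C4: 0.85(331.3) - 1.6(142.3) = 281.6 - 227.7 = 53.9
The largest value is 651.1 kips from combination 3.

Combination 3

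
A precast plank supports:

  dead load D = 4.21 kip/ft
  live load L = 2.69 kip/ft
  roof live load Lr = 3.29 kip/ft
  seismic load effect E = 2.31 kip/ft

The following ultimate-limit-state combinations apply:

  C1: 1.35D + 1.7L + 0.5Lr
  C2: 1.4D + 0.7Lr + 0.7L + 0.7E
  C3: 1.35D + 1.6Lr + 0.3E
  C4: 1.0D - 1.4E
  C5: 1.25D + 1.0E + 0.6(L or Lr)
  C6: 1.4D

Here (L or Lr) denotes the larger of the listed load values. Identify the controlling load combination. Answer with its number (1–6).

(L or Lr) → Lr = 3.29 kip/ft.
C1: 1.35(4.21) + 1.7(2.69) + 0.5(3.29) = 5.68 + 4.57 + 1.65 = 11.90
C2: 1.4(4.21) + 0.7(3.29) + 0.7(2.69) + 0.7(2.31) = 11.70
C3: 1.35(4.21) + 1.6(3.29) + 0.3(2.31) = 11.64
C4: 1.0(4.21) - 1.4(2.31) = 4.21 - 3.23 = 0.98
C5: 1.25(4.21) + 1.0(2.31) + 0.6(3.29) = 9.55
C6: 1.4(4.21) = 5.89
The largest value is 11.90 kip/ft from combination 1.

Combination 1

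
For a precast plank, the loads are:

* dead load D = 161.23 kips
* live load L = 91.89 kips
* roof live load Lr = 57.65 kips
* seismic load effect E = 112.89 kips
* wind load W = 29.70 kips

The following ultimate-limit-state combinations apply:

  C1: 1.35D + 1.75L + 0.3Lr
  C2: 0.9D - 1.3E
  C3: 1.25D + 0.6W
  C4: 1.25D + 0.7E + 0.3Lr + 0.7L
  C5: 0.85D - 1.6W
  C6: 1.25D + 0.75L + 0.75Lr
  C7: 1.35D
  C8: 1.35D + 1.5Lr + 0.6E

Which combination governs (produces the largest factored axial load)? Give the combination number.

Combination 1

C1: 1.35(161.23) + 1.75(91.89) + 0.3(57.65) = 395.76
C2: 0.9(161.23) - 1.3(112.89) = 145.11 - 146.76 = -1.65
C3: 1.25(161.23) + 0.6(29.70) = 201.54 + 17.82 = 219.36
C4: 1.25(161.23) + 0.7(112.89) + 0.3(57.65) + 0.7(91.89) = 201.54 + 79.02 + 17.30 + 64.32 = 362.18
C5: 0.85(161.23) - 1.6(29.70) = 137.05 - 47.52 = 89.53
C6: 1.25(161.23) + 0.75(91.89) + 0.75(57.65) = 313.69
C7: 1.35(161.23) = 217.66
C8: 1.35(161.23) + 1.5(57.65) + 0.6(112.89) = 217.66 + 86.48 + 67.73 = 371.87
The largest value is 395.76 kips from combination 1.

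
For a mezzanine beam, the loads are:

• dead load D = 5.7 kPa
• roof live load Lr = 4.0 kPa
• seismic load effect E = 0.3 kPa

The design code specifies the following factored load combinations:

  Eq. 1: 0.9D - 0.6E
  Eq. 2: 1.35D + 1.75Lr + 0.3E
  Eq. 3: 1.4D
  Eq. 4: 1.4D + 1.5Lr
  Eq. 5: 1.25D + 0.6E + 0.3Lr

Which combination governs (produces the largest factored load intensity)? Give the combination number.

Combination 2

Eq. 1: 0.9(5.7) - 0.6(0.3) = 5.13 - 0.18 = 4.95
Eq. 2: 1.35(5.7) + 1.75(4.0) + 0.3(0.3) = 7.70 + 7.00 + 0.09 = 14.79
Eq. 3: 1.4(5.7) = 7.98
Eq. 4: 1.4(5.7) + 1.5(4.0) = 7.98 + 6.00 = 13.98
Eq. 5: 1.25(5.7) + 0.6(0.3) + 0.3(4.0) = 7.13 + 0.18 + 1.20 = 8.51
The largest value is 14.79 kPa from combination 2.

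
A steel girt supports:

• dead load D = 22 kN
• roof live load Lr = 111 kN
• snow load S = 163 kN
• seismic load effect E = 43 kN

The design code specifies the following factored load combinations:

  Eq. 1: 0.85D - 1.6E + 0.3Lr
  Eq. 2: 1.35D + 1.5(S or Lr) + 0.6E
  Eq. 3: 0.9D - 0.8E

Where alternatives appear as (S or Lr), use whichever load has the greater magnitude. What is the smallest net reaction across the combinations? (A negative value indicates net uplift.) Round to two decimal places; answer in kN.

-16.80 kN

(S or Lr) → S = 163 kN.
Eq. 1: 0.85(22) - 1.6(43) + 0.3(111) = 18.70 - 68.80 + 33.30 = -16.80
Eq. 2: 1.35(22) + 1.5(163) + 0.6(43) = 29.70 + 244.50 + 25.80 = 300.00
Eq. 3: 0.9(22) - 0.8(43) = 19.80 - 34.40 = -14.60
Combination 1 gives the minimum: -16.80 kN.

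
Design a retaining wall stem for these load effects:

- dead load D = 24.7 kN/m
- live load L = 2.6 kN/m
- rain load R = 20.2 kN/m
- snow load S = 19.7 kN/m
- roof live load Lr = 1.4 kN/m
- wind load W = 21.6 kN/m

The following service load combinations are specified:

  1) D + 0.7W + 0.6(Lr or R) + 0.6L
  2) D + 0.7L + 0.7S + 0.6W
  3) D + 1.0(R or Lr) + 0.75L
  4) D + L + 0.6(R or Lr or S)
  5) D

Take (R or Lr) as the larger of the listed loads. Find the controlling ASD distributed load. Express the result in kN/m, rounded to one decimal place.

53.5 kN/m

(Lr or R) → R = 20.2 kN/m; (R or Lr) → R = 20.2 kN/m; (R or Lr or S) → R = 20.2 kN/m.
1) 1.0(24.7) + 0.7(21.6) + 0.6(20.2) + 0.6(2.6) = 53.5
2) 1.0(24.7) + 0.7(2.6) + 0.7(19.7) + 0.6(21.6) = 53.3
3) 1.0(24.7) + 1.0(20.2) + 0.75(2.6) = 46.9
4) 1.0(24.7) + 1.0(2.6) + 0.6(20.2) = 39.4
5) 1.0(24.7) = 24.7
Maximum is from combination 1.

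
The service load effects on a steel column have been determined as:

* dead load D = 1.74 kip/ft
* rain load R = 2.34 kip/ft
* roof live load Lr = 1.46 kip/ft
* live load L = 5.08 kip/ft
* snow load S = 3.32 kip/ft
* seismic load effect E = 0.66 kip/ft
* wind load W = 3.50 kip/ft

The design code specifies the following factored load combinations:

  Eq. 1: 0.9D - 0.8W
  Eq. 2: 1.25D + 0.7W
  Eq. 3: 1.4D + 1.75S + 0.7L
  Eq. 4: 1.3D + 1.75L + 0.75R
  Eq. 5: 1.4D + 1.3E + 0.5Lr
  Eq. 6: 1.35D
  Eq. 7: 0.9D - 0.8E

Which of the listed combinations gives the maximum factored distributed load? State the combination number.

Eq. 1: 0.9(1.74) - 0.8(3.50) = 1.57 - 2.80 = -1.23
Eq. 2: 1.25(1.74) + 0.7(3.50) = 2.18 + 2.45 = 4.63
Eq. 3: 1.4(1.74) + 1.75(3.32) + 0.7(5.08) = 11.80
Eq. 4: 1.3(1.74) + 1.75(5.08) + 0.75(2.34) = 2.26 + 8.89 + 1.76 = 12.91
Eq. 5: 1.4(1.74) + 1.3(0.66) + 0.5(1.46) = 4.02
Eq. 6: 1.35(1.74) = 2.35
Eq. 7: 0.9(1.74) - 0.8(0.66) = 1.57 - 0.53 = 1.04
The largest value is 12.91 kip/ft from combination 4.

Combination 4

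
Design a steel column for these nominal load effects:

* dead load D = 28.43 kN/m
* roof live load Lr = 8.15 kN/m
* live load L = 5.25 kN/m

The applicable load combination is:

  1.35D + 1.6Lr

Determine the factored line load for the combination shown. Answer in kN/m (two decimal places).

51.42 kN/m

1.35(28.43) + 1.6(8.15) = 38.38 + 13.04 = 51.42
w_u = 51.42 kN/m.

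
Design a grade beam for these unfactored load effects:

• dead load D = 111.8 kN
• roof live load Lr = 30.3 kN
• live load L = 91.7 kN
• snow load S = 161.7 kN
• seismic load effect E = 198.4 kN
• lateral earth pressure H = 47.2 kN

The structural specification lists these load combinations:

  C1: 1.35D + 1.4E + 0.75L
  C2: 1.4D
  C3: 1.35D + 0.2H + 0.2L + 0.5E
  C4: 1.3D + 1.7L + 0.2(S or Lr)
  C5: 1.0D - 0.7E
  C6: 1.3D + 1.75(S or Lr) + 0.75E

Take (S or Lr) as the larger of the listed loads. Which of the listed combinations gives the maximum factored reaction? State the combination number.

(S or Lr) → S = 161.7 kN.
C1: 1.35(111.8) + 1.4(198.4) + 0.75(91.7) = 150.93 + 277.76 + 68.78 = 497.47
C2: 1.4(111.8) = 156.52
C3: 1.35(111.8) + 0.2(47.2) + 0.2(91.7) + 0.5(198.4) = 150.93 + 9.44 + 18.34 + 99.20 = 277.91
C4: 1.3(111.8) + 1.7(91.7) + 0.2(161.7) = 145.34 + 155.89 + 32.34 = 333.57
C5: 1.0(111.8) - 0.7(198.4) = 111.80 - 138.88 = -27.08
C6: 1.3(111.8) + 1.75(161.7) + 0.75(198.4) = 145.34 + 282.98 + 148.80 = 577.12
The largest value is 577.12 kN from combination 6.

Combination 6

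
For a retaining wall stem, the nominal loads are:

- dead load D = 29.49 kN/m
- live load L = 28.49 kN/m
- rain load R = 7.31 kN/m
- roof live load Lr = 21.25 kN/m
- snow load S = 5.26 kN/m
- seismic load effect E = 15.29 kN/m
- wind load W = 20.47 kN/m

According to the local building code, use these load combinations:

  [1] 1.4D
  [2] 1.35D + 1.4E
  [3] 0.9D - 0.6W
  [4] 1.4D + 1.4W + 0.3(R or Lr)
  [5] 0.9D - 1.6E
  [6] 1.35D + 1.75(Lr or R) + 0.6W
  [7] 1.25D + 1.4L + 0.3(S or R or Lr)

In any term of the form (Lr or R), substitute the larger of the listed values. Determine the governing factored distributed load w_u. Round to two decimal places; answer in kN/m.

(R or Lr) → Lr = 21.25 kN/m; (Lr or R) → Lr = 21.25 kN/m; (S or R or Lr) → Lr = 21.25 kN/m.
[1] 1.4(29.49) = 41.29
[2] 1.35(29.49) + 1.4(15.29) = 61.22
[3] 0.9(29.49) - 0.6(20.47) = 14.26
[4] 1.4(29.49) + 1.4(20.47) + 0.3(21.25) = 76.32
[5] 0.9(29.49) - 1.6(15.29) = 2.08
[6] 1.35(29.49) + 1.75(21.25) + 0.6(20.47) = 89.28
[7] 1.25(29.49) + 1.4(28.49) + 0.3(21.25) = 83.12
Maximum is from combination 6.

89.28 kN/m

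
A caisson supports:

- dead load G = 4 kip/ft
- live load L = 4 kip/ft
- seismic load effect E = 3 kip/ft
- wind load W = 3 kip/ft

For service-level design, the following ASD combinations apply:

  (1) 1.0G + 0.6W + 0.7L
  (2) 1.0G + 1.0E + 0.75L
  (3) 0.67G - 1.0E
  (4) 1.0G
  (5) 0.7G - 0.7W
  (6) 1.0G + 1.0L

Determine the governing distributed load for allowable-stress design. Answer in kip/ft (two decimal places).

(1) 1.0(4) + 0.6(3) + 0.7(4) = 4.00 + 1.80 + 2.80 = 8.60
(2) 1.0(4) + 1.0(3) + 0.75(4) = 4.00 + 3.00 + 3.00 = 10.00
(3) 0.67(4) - 1.0(3) = 2.68 - 3.00 = -0.32
(4) 1.0(4) = 4.00
(5) 0.7(4) - 0.7(3) = 2.80 - 2.10 = 0.70
(6) 1.0(4) + 1.0(4) = 4.00 + 4.00 = 8.00
Maximum is from combination 2.

10.00 kip/ft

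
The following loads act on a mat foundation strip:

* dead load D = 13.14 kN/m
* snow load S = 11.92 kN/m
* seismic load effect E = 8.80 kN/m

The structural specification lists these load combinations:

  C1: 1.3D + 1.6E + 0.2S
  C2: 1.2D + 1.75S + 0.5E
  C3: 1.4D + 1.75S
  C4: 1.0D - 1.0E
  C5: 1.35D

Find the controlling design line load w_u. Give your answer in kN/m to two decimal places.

41.03 kN/m

C1: 1.3(13.14) + 1.6(8.80) + 0.2(11.92) = 33.55
C2: 1.2(13.14) + 1.75(11.92) + 0.5(8.80) = 15.77 + 20.86 + 4.40 = 41.03
C3: 1.4(13.14) + 1.75(11.92) = 18.40 + 20.86 = 39.26
C4: 1.0(13.14) - 1.0(8.80) = 13.14 - 8.80 = 4.34
C5: 1.35(13.14) = 17.74
The controlling combination is 2, giving 41.03 kN/m.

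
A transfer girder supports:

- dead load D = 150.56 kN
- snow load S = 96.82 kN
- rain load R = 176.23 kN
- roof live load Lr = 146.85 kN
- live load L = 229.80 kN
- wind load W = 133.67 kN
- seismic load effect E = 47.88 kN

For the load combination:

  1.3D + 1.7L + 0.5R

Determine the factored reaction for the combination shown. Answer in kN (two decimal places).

674.50 kN

1.3(150.56) + 1.7(229.80) + 0.5(176.23) = 674.50
V_u = 674.50 kN.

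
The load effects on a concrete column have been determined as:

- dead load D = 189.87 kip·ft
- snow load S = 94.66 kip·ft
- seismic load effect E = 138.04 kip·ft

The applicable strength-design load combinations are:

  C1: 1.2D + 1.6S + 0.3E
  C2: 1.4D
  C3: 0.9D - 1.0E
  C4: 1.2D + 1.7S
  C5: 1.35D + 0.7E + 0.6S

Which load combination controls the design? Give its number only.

C1: 1.2(189.87) + 1.6(94.66) + 0.3(138.04) = 227.84 + 151.46 + 41.41 = 420.71
C2: 1.4(189.87) = 265.82
C3: 0.9(189.87) - 1.0(138.04) = 170.88 - 138.04 = 32.84
C4: 1.2(189.87) + 1.7(94.66) = 388.77
C5: 1.35(189.87) + 0.7(138.04) + 0.6(94.66) = 256.32 + 96.63 + 56.80 = 409.75
The largest value is 420.71 kip·ft from combination 1.

Combination 1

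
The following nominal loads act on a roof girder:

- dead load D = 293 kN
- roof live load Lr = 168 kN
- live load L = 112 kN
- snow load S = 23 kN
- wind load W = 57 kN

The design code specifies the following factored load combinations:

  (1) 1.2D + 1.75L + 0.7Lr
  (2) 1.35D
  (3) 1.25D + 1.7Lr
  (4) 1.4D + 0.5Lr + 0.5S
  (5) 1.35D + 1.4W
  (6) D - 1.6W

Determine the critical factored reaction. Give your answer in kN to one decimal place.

665.2 kN

(1) 1.2(293) + 1.75(112) + 0.7(168) = 351.6 + 196.0 + 117.6 = 665.2
(2) 1.35(293) = 395.6
(3) 1.25(293) + 1.7(168) = 366.3 + 285.6 = 651.9
(4) 1.4(293) + 0.5(168) + 0.5(23) = 410.2 + 84.0 + 11.5 = 505.7
(5) 1.35(293) + 1.4(57) = 395.6 + 79.8 = 475.4
(6) 1.0(293) - 1.6(57) = 293.0 - 91.2 = 201.8
Combination 1 governs: V_u = 665.2 kN.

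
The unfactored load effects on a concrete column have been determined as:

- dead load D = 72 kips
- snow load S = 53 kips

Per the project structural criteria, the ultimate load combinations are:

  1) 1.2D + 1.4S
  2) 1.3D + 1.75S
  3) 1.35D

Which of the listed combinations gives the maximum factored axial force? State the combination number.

Combination 2

1) 1.2(72) + 1.4(53) = 86.40 + 74.20 = 160.60
2) 1.3(72) + 1.75(53) = 93.60 + 92.75 = 186.35
3) 1.35(72) = 97.20
The largest value is 186.35 kips from combination 2.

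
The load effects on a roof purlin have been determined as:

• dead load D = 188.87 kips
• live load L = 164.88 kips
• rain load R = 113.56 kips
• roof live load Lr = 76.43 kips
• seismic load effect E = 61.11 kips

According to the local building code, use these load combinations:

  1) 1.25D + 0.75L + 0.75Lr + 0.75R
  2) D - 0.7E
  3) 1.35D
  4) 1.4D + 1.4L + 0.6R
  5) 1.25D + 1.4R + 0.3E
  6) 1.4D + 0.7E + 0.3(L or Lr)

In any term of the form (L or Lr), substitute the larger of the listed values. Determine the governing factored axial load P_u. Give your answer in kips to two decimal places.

(L or Lr) → L = 164.88 kips.
1) 1.25(188.87) + 0.75(164.88) + 0.75(76.43) + 0.75(113.56) = 236.09 + 123.66 + 57.32 + 85.17 = 502.24
2) 1.0(188.87) - 0.7(61.11) = 188.87 - 42.78 = 146.09
3) 1.35(188.87) = 254.97
4) 1.4(188.87) + 1.4(164.88) + 0.6(113.56) = 264.42 + 230.83 + 68.14 = 563.39
5) 1.25(188.87) + 1.4(113.56) + 0.3(61.11) = 236.09 + 158.98 + 18.33 = 413.40
6) 1.4(188.87) + 0.7(61.11) + 0.3(164.88) = 264.42 + 42.78 + 49.46 = 356.66
Combination 4 governs: P_u = 563.39 kips.

563.39 kips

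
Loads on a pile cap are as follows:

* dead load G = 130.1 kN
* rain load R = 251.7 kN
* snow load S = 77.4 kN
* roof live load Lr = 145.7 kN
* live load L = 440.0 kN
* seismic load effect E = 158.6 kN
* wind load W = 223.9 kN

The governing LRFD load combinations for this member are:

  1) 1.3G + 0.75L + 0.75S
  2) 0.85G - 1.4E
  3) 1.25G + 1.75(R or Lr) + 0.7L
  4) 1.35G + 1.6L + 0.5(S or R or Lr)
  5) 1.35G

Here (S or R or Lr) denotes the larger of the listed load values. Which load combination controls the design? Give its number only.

(R or Lr) → R = 251.7 kN; (S or R or Lr) → R = 251.7 kN.
1) 1.3(130.1) + 0.75(440.0) + 0.75(77.4) = 557.18
2) 0.85(130.1) - 1.4(158.6) = -111.46
3) 1.25(130.1) + 1.75(251.7) + 0.7(440.0) = 911.10
4) 1.35(130.1) + 1.6(440.0) + 0.5(251.7) = 1005.49
5) 1.35(130.1) = 175.64
The largest value is 1005.49 kN from combination 4.

Combination 4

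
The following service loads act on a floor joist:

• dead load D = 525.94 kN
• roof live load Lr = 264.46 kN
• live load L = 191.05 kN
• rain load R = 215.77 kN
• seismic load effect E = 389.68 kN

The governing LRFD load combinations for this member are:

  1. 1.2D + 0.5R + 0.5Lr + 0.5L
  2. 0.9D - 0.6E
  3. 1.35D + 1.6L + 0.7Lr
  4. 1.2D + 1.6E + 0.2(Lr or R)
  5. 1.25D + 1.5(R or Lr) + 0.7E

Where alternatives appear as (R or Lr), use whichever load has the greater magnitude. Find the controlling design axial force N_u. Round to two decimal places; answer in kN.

(Lr or R) → Lr = 264.46 kN; (R or Lr) → Lr = 264.46 kN.
1. 1.2(525.94) + 0.5(215.77) + 0.5(264.46) + 0.5(191.05) = 966.77
2. 0.9(525.94) - 0.6(389.68) = 473.35 - 233.81 = 239.54
3. 1.35(525.94) + 1.6(191.05) + 0.7(264.46) = 710.02 + 305.68 + 185.12 = 1200.82
4. 1.2(525.94) + 1.6(389.68) + 0.2(264.46) = 631.13 + 623.49 + 52.89 = 1307.51
5. 1.25(525.94) + 1.5(264.46) + 0.7(389.68) = 1326.89
Combination 5 governs: N_u = 1326.89 kN.

1326.89 kN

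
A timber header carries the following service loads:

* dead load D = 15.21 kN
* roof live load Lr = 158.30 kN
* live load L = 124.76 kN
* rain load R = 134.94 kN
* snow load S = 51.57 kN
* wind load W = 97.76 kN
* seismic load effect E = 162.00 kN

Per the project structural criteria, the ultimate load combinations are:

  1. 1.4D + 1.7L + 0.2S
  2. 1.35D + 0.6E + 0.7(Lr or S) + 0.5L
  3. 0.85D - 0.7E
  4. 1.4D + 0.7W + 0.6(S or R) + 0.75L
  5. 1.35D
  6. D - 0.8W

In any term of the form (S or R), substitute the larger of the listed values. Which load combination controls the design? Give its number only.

(Lr or S) → Lr = 158.30 kN; (S or R) → R = 134.94 kN.
1. 1.4(15.21) + 1.7(124.76) + 0.2(51.57) = 243.70
2. 1.35(15.21) + 0.6(162.00) + 0.7(158.30) + 0.5(124.76) = 20.53 + 97.20 + 110.81 + 62.38 = 290.92
3. 0.85(15.21) - 0.7(162.00) = 12.93 - 113.40 = -100.47
4. 1.4(15.21) + 0.7(97.76) + 0.6(134.94) + 0.75(124.76) = 264.26
5. 1.35(15.21) = 20.53
6. 1.0(15.21) - 0.8(97.76) = 15.21 - 78.21 = -63.00
The largest value is 290.92 kN from combination 2.

Combination 2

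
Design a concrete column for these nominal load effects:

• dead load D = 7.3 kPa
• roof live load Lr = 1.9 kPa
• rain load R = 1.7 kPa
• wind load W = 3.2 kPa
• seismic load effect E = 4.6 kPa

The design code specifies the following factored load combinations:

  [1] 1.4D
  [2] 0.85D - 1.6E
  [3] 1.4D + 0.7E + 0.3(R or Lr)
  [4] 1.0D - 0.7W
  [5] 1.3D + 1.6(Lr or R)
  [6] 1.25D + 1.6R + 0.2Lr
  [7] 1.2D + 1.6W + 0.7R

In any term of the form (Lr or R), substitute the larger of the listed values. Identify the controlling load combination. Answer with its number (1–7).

(R or Lr) → Lr = 1.9 kPa; (Lr or R) → Lr = 1.9 kPa.
[1] 1.4(7.3) = 10.22
[2] 0.85(7.3) - 1.6(4.6) = -1.16
[3] 1.4(7.3) + 0.7(4.6) + 0.3(1.9) = 10.22 + 3.22 + 0.57 = 14.01
[4] 1.0(7.3) - 0.7(3.2) = 7.30 - 2.24 = 5.06
[5] 1.3(7.3) + 1.6(1.9) = 9.49 + 3.04 = 12.53
[6] 1.25(7.3) + 1.6(1.7) + 0.2(1.9) = 9.13 + 2.72 + 0.38 = 12.23
[7] 1.2(7.3) + 1.6(3.2) + 0.7(1.7) = 8.76 + 5.12 + 1.19 = 15.07
The largest value is 15.07 kPa from combination 7.

Combination 7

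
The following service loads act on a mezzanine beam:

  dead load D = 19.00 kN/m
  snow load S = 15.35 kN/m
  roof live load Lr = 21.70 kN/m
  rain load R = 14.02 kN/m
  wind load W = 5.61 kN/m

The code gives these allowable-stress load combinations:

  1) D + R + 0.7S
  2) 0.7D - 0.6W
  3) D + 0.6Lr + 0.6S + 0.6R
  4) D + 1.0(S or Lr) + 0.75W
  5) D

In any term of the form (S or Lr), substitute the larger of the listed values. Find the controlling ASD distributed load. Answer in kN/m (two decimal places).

(S or Lr) → Lr = 21.70 kN/m.
1) 1.0(19.00) + 1.0(14.02) + 0.7(15.35) = 43.77
2) 0.7(19.00) - 0.6(5.61) = 9.93
3) 1.0(19.00) + 0.6(21.70) + 0.6(15.35) + 0.6(14.02) = 49.64
4) 1.0(19.00) + 1.0(21.70) + 0.75(5.61) = 44.91
5) 1.0(19.00) = 19.00
Maximum is from combination 3.

49.64 kN/m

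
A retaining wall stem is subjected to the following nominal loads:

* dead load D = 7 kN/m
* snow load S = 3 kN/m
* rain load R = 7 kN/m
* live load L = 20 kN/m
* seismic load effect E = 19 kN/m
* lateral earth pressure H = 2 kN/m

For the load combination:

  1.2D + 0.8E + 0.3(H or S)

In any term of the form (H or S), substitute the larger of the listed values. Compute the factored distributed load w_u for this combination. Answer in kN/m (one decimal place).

24.5 kN/m

(H or S) → S = 3 kN/m.
1.2(7) + 0.8(19) + 0.3(3) = 8.4 + 15.2 + 0.9 = 24.5
w_u = 24.5 kN/m.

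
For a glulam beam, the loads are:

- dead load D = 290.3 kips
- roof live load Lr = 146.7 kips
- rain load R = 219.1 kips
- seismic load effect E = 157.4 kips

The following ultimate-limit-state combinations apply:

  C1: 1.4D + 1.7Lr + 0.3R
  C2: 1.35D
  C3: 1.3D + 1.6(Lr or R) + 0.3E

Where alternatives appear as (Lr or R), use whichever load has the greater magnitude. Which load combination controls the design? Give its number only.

(Lr or R) → R = 219.1 kips.
C1: 1.4(290.3) + 1.7(146.7) + 0.3(219.1) = 406.42 + 249.39 + 65.73 = 721.54
C2: 1.35(290.3) = 391.91
C3: 1.3(290.3) + 1.6(219.1) + 0.3(157.4) = 377.39 + 350.56 + 47.22 = 775.17
The largest value is 775.17 kips from combination 3.

Combination 3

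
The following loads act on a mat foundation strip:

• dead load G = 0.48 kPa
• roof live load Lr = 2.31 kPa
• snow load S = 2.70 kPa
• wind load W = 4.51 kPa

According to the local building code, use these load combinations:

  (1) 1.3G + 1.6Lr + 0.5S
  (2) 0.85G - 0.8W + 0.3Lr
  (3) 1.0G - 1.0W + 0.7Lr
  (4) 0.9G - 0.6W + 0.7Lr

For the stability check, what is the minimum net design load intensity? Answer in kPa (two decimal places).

-2.51 kPa

(1) 1.3(0.48) + 1.6(2.31) + 0.5(2.70) = 0.62 + 3.70 + 1.35 = 5.67
(2) 0.85(0.48) - 0.8(4.51) + 0.3(2.31) = 0.41 - 3.61 + 0.69 = -2.51
(3) 1.0(0.48) - 1.0(4.51) + 0.7(2.31) = 0.48 - 4.51 + 1.62 = -2.41
(4) 0.9(0.48) - 0.6(4.51) + 0.7(2.31) = 0.43 - 2.71 + 1.62 = -0.66
Combination 2 gives the minimum: -2.51 kPa.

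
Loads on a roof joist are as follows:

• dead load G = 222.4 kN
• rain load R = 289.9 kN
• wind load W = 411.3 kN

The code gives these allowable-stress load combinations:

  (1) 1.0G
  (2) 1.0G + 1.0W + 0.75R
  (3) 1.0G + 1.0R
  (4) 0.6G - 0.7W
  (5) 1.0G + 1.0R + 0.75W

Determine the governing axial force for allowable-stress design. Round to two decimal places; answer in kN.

(1) 1.0(222.4) = 222.40
(2) 1.0(222.4) + 1.0(411.3) + 0.75(289.9) = 222.40 + 411.30 + 217.43 = 851.13
(3) 1.0(222.4) + 1.0(289.9) = 222.40 + 289.90 = 512.30
(4) 0.6(222.4) - 0.7(411.3) = 133.44 - 287.91 = -154.47
(5) 1.0(222.4) + 1.0(289.9) + 0.75(411.3) = 222.40 + 289.90 + 308.48 = 820.78
The controlling combination is 2, giving 851.13 kN.

851.13 kN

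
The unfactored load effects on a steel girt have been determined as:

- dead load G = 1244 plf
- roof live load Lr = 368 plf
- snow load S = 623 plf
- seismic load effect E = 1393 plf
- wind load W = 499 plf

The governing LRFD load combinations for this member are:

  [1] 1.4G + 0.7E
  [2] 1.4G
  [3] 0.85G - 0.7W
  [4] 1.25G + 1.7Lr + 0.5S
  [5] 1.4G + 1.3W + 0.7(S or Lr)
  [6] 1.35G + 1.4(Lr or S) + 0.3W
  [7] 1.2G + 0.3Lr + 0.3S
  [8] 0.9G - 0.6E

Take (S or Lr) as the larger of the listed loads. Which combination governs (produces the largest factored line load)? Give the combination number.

Combination 5

(S or Lr) → S = 623 plf; (Lr or S) → S = 623 plf.
[1] 1.4(1244) + 0.7(1393) = 1741.60 + 975.10 = 2716.70
[2] 1.4(1244) = 1741.60
[3] 0.85(1244) - 0.7(499) = 1057.40 - 349.30 = 708.10
[4] 1.25(1244) + 1.7(368) + 0.5(623) = 1555.00 + 625.60 + 311.50 = 2492.10
[5] 1.4(1244) + 1.3(499) + 0.7(623) = 1741.60 + 648.70 + 436.10 = 2826.40
[6] 1.35(1244) + 1.4(623) + 0.3(499) = 1679.40 + 872.20 + 149.70 = 2701.30
[7] 1.2(1244) + 0.3(368) + 0.3(623) = 1492.80 + 110.40 + 186.90 = 1790.10
[8] 0.9(1244) - 0.6(1393) = 1119.60 - 835.80 = 283.80
The largest value is 2826.40 plf from combination 5.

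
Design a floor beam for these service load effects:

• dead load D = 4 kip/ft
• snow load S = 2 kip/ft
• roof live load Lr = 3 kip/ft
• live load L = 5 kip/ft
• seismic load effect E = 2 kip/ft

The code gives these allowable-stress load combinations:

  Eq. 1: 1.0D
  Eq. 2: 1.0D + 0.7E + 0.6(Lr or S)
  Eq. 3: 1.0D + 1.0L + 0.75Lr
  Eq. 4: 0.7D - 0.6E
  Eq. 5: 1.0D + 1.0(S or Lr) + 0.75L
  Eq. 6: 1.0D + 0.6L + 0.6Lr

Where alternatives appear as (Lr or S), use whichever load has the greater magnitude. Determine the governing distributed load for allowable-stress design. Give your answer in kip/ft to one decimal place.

(Lr or S) → Lr = 3 kip/ft; (S or Lr) → Lr = 3 kip/ft.
Eq. 1: 1.0(4) = 4.0
Eq. 2: 1.0(4) + 0.7(2) + 0.6(3) = 7.2
Eq. 3: 1.0(4) + 1.0(5) + 0.75(3) = 11.3
Eq. 4: 0.7(4) - 0.6(2) = 1.6
Eq. 5: 1.0(4) + 1.0(3) + 0.75(5) = 10.8
Eq. 6: 1.0(4) + 0.6(5) + 0.6(3) = 8.8
Combination 3 governs: w = 11.3 kip/ft.

11.3 kip/ft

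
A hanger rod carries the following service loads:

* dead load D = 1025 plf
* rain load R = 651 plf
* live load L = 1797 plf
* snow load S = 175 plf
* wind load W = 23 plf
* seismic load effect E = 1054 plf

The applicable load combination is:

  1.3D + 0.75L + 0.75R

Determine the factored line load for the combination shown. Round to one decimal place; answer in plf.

3168.5 plf

1.3(1025) + 0.75(1797) + 0.75(651) = 3168.5
w_u = 3168.5 plf.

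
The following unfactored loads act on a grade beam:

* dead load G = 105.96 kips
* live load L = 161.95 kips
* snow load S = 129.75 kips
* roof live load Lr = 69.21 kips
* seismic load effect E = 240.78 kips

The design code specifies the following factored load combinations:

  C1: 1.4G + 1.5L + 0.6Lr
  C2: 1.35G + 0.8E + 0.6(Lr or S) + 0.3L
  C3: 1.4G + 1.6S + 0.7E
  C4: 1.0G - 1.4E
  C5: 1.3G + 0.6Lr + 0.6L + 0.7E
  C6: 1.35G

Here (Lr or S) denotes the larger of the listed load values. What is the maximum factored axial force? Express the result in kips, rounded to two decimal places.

(Lr or S) → S = 129.75 kips.
C1: 1.4(105.96) + 1.5(161.95) + 0.6(69.21) = 148.34 + 242.93 + 41.53 = 432.80
C2: 1.35(105.96) + 0.8(240.78) + 0.6(129.75) + 0.3(161.95) = 143.05 + 192.62 + 77.85 + 48.59 = 462.11
C3: 1.4(105.96) + 1.6(129.75) + 0.7(240.78) = 148.34 + 207.60 + 168.55 = 524.49
C4: 1.0(105.96) - 1.4(240.78) = 105.96 - 337.09 = -231.13
C5: 1.3(105.96) + 0.6(69.21) + 0.6(161.95) + 0.7(240.78) = 444.99
C6: 1.35(105.96) = 143.05
Combination 3 governs: P_u = 524.49 kips.

524.49 kips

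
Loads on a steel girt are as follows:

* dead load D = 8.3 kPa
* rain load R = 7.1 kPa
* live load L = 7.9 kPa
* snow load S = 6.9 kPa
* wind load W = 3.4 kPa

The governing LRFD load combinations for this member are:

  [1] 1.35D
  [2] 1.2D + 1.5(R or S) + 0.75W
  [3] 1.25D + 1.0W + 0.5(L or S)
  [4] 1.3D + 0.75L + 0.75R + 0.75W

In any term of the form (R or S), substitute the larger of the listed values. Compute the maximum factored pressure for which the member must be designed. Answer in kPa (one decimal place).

(R or S) → R = 7.1 kPa; (L or S) → L = 7.9 kPa.
[1] 1.35(8.3) = 11.2
[2] 1.2(8.3) + 1.5(7.1) + 0.75(3.4) = 23.2
[3] 1.25(8.3) + 1.0(3.4) + 0.5(7.9) = 17.7
[4] 1.3(8.3) + 0.75(7.9) + 0.75(7.1) + 0.75(3.4) = 10.8 + 5.9 + 5.3 + 2.6 = 24.6
The controlling combination is 4, giving 24.6 kPa.

24.6 kPa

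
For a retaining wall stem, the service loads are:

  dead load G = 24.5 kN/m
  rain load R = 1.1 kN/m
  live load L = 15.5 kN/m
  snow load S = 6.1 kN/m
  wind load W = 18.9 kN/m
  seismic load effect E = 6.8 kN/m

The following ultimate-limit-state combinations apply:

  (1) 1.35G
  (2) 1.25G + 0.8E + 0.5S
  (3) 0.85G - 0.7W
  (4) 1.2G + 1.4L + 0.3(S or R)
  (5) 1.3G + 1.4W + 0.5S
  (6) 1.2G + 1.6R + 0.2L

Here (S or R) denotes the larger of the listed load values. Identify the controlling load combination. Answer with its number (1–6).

(S or R) → S = 6.1 kN/m.
(1) 1.35(24.5) = 33.1
(2) 1.25(24.5) + 0.8(6.8) + 0.5(6.1) = 30.6 + 5.4 + 3.1 = 39.1
(3) 0.85(24.5) - 0.7(18.9) = 20.8 - 13.2 = 7.6
(4) 1.2(24.5) + 1.4(15.5) + 0.3(6.1) = 29.4 + 21.7 + 1.8 = 52.9
(5) 1.3(24.5) + 1.4(18.9) + 0.5(6.1) = 61.4
(6) 1.2(24.5) + 1.6(1.1) + 0.2(15.5) = 29.4 + 1.8 + 3.1 = 34.3
The largest value is 61.4 kN/m from combination 5.

Combination 5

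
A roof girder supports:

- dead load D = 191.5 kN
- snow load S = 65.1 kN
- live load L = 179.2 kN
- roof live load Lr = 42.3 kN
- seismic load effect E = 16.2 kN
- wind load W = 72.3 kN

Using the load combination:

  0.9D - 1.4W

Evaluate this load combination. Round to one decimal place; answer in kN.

0.9(191.5) - 1.4(72.3) = 71.1
V_u = 71.1 kN.

71.1 kN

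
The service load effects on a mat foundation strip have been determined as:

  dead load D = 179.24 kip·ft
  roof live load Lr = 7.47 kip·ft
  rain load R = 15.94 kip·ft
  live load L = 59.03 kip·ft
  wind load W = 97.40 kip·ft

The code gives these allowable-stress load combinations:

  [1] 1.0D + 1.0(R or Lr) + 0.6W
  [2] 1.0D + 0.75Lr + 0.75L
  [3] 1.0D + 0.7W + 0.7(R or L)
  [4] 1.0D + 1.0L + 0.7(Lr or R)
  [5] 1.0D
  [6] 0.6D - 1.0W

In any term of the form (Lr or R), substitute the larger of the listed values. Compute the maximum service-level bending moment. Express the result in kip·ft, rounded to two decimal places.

(R or Lr) → R = 15.94 kip·ft; (R or L) → L = 59.03 kip·ft; (Lr or R) → R = 15.94 kip·ft.
[1] 1.0(179.24) + 1.0(15.94) + 0.6(97.40) = 179.24 + 15.94 + 58.44 = 253.62
[2] 1.0(179.24) + 0.75(7.47) + 0.75(59.03) = 229.12
[3] 1.0(179.24) + 0.7(97.40) + 0.7(59.03) = 179.24 + 68.18 + 41.32 = 288.74
[4] 1.0(179.24) + 1.0(59.03) + 0.7(15.94) = 179.24 + 59.03 + 11.16 = 249.43
[5] 1.0(179.24) = 179.24
[6] 0.6(179.24) - 1.0(97.40) = 107.54 - 97.40 = 10.14
Maximum is from combination 3.

288.74 kip·ft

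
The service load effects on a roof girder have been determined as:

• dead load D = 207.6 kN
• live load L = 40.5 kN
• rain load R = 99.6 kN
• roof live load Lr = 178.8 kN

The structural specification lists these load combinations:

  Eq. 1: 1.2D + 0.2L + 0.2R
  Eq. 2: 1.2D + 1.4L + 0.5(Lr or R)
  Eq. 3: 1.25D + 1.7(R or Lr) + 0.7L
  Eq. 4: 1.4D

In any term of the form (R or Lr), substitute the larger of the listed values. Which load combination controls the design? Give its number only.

(Lr or R) → Lr = 178.8 kN; (R or Lr) → Lr = 178.8 kN.
Eq. 1: 1.2(207.6) + 0.2(40.5) + 0.2(99.6) = 277.1
Eq. 2: 1.2(207.6) + 1.4(40.5) + 0.5(178.8) = 395.2
Eq. 3: 1.25(207.6) + 1.7(178.8) + 0.7(40.5) = 591.8
Eq. 4: 1.4(207.6) = 290.6
The largest value is 591.8 kN from combination 3.

Combination 3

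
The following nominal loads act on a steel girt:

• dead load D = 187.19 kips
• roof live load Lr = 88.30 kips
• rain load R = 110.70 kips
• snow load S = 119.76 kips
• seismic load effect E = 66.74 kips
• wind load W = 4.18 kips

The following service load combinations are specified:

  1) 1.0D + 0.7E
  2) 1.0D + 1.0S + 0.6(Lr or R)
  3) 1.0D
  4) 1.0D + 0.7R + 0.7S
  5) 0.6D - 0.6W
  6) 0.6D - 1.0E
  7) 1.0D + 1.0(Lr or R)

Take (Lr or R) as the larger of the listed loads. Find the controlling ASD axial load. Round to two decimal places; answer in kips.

373.37 kips

(Lr or R) → R = 110.70 kips.
1) 1.0(187.19) + 0.7(66.74) = 187.19 + 46.72 = 233.91
2) 1.0(187.19) + 1.0(119.76) + 0.6(110.70) = 187.19 + 119.76 + 66.42 = 373.37
3) 1.0(187.19) = 187.19
4) 1.0(187.19) + 0.7(110.70) + 0.7(119.76) = 187.19 + 77.49 + 83.83 = 348.51
5) 0.6(187.19) - 0.6(4.18) = 109.81
6) 0.6(187.19) - 1.0(66.74) = 112.31 - 66.74 = 45.57
7) 1.0(187.19) + 1.0(110.70) = 187.19 + 110.70 = 297.89
The controlling combination is 2, giving 373.37 kips.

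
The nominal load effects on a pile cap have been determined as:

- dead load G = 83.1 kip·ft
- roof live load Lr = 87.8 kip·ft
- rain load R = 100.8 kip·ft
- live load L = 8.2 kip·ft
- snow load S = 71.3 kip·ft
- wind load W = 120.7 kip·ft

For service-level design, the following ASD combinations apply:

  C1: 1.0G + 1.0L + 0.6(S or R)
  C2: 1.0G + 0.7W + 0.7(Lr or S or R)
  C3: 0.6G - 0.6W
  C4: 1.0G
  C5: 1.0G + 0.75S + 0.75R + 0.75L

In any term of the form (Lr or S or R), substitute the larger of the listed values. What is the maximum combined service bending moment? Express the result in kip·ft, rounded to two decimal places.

238.15 kip·ft

(S or R) → R = 100.8 kip·ft; (Lr or S or R) → R = 100.8 kip·ft.
C1: 1.0(83.1) + 1.0(8.2) + 0.6(100.8) = 151.78
C2: 1.0(83.1) + 0.7(120.7) + 0.7(100.8) = 238.15
C3: 0.6(83.1) - 0.6(120.7) = -22.56
C4: 1.0(83.1) = 83.10
C5: 1.0(83.1) + 0.75(71.3) + 0.75(100.8) + 0.75(8.2) = 218.33
Combination 2 governs: M = 238.15 kip·ft.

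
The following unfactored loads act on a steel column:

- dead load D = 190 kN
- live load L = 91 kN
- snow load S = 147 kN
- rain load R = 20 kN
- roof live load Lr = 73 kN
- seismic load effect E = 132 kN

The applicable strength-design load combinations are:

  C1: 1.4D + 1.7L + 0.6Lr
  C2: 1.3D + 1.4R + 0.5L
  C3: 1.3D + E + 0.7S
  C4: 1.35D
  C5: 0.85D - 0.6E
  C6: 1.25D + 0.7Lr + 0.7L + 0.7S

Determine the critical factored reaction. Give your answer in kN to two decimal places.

C1: 1.4(190) + 1.7(91) + 0.6(73) = 464.50
C2: 1.3(190) + 1.4(20) + 0.5(91) = 320.50
C3: 1.3(190) + 1.0(132) + 0.7(147) = 481.90
C4: 1.35(190) = 256.50
C5: 0.85(190) - 0.6(132) = 82.30
C6: 1.25(190) + 0.7(73) + 0.7(91) + 0.7(147) = 455.20
Combination 3 governs: V_u = 481.90 kN.

481.90 kN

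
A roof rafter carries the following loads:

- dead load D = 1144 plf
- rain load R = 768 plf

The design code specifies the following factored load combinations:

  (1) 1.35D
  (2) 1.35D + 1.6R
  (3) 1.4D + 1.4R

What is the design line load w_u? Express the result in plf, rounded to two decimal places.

2773.20 plf

(1) 1.35(1144) = 1544.40
(2) 1.35(1144) + 1.6(768) = 2773.20
(3) 1.4(1144) + 1.4(768) = 2676.80
Combination 2 governs: w_u = 2773.20 plf.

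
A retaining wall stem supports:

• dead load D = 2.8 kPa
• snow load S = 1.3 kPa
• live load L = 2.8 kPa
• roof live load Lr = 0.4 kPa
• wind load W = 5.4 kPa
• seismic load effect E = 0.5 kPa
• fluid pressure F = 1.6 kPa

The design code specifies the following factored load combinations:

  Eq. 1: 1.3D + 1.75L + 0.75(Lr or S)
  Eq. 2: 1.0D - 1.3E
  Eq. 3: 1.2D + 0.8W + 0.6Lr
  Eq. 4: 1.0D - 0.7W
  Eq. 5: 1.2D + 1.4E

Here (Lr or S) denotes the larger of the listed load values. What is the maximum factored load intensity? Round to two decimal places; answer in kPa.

(Lr or S) → S = 1.3 kPa.
Eq. 1: 1.3(2.8) + 1.75(2.8) + 0.75(1.3) = 9.52
Eq. 2: 1.0(2.8) - 1.3(0.5) = 2.15
Eq. 3: 1.2(2.8) + 0.8(5.4) + 0.6(0.4) = 7.92
Eq. 4: 1.0(2.8) - 0.7(5.4) = -0.98
Eq. 5: 1.2(2.8) + 1.4(0.5) = 4.06
Combination 1 governs: q_u = 9.52 kPa.

9.52 kPa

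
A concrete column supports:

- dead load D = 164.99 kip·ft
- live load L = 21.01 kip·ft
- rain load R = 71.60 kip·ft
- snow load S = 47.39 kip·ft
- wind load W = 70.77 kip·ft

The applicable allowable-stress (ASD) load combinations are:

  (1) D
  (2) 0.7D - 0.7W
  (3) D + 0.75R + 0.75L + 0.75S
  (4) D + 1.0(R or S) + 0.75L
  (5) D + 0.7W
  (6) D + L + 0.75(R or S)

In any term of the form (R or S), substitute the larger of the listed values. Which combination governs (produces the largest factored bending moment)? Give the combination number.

Combination 3

(R or S) → R = 71.60 kip·ft.
(1) 1.0(164.99) = 164.99
(2) 0.7(164.99) - 0.7(70.77) = 65.95
(3) 1.0(164.99) + 0.75(71.60) + 0.75(21.01) + 0.75(47.39) = 269.99
(4) 1.0(164.99) + 1.0(71.60) + 0.75(21.01) = 252.35
(5) 1.0(164.99) + 0.7(70.77) = 214.53
(6) 1.0(164.99) + 1.0(21.01) + 0.75(71.60) = 239.70
The largest value is 269.99 kip·ft from combination 3.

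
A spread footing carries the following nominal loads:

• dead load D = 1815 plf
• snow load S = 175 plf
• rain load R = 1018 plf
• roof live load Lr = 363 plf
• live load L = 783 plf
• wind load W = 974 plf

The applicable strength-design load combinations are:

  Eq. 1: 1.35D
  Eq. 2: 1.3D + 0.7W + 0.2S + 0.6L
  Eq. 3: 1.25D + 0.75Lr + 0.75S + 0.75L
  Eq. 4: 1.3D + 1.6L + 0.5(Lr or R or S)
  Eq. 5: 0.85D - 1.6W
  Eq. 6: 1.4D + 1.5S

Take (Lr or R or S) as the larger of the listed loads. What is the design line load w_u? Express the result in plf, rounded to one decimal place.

4121.3 plf

(Lr or R or S) → R = 1018 plf.
Eq. 1: 1.35(1815) = 2450.3
Eq. 2: 1.3(1815) + 0.7(974) + 0.2(175) + 0.6(783) = 3546.1
Eq. 3: 1.25(1815) + 0.75(363) + 0.75(175) + 0.75(783) = 3259.5
Eq. 4: 1.3(1815) + 1.6(783) + 0.5(1018) = 4121.3
Eq. 5: 0.85(1815) - 1.6(974) = -15.7
Eq. 6: 1.4(1815) + 1.5(175) = 2803.5
The controlling combination is 4, giving 4121.3 plf.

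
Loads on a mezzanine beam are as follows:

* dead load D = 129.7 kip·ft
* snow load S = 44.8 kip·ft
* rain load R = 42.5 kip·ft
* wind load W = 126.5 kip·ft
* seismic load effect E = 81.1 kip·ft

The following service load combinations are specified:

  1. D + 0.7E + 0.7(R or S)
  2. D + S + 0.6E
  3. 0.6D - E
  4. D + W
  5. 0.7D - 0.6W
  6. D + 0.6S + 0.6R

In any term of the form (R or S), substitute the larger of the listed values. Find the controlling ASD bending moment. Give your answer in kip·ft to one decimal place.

(R or S) → S = 44.8 kip·ft.
1. 1.0(129.7) + 0.7(81.1) + 0.7(44.8) = 217.8
2. 1.0(129.7) + 1.0(44.8) + 0.6(81.1) = 129.7 + 44.8 + 48.7 = 223.2
3. 0.6(129.7) - 1.0(81.1) = 77.8 - 81.1 = -3.3
4. 1.0(129.7) + 1.0(126.5) = 129.7 + 126.5 = 256.2
5. 0.7(129.7) - 0.6(126.5) = 90.8 - 75.9 = 14.9
6. 1.0(129.7) + 0.6(44.8) + 0.6(42.5) = 129.7 + 26.9 + 25.5 = 182.1
Combination 4 governs: M = 256.2 kip·ft.

256.2 kip·ft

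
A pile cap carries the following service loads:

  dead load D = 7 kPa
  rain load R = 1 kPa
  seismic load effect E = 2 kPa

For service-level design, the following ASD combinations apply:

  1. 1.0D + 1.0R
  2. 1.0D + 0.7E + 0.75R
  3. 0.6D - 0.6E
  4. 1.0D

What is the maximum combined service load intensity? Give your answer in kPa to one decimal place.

9.2 kPa

1. 1.0(7) + 1.0(1) = 8.0
2. 1.0(7) + 0.7(2) + 0.75(1) = 9.2
3. 0.6(7) - 0.6(2) = 3.0
4. 1.0(7) = 7.0
Maximum is from combination 2.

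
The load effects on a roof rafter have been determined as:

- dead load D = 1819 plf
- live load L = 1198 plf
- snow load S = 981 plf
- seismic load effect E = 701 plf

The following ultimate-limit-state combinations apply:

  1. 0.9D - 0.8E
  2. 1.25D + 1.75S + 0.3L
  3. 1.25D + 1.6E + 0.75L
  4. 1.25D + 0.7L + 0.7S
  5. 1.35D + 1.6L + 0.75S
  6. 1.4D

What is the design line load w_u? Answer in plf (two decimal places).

5108.20 plf

1. 0.9(1819) - 0.8(701) = 1637.10 - 560.80 = 1076.30
2. 1.25(1819) + 1.75(981) + 0.3(1198) = 2273.75 + 1716.75 + 359.40 = 4349.90
3. 1.25(1819) + 1.6(701) + 0.75(1198) = 2273.75 + 1121.60 + 898.50 = 4293.85
4. 1.25(1819) + 0.7(1198) + 0.7(981) = 2273.75 + 838.60 + 686.70 = 3799.05
5. 1.35(1819) + 1.6(1198) + 0.75(981) = 2455.65 + 1916.80 + 735.75 = 5108.20
6. 1.4(1819) = 2546.60
The controlling combination is 5, giving 5108.20 plf.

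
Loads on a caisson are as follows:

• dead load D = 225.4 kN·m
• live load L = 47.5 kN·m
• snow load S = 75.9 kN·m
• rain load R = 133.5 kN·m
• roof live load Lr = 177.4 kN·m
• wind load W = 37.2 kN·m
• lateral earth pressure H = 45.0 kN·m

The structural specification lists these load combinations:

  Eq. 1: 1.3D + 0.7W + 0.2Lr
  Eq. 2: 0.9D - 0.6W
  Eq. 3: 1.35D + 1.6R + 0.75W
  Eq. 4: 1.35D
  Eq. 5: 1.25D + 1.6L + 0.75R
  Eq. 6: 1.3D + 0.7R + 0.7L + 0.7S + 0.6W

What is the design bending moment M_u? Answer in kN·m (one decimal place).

Eq. 1: 1.3(225.4) + 0.7(37.2) + 0.2(177.4) = 293.0 + 26.0 + 35.5 = 354.5
Eq. 2: 0.9(225.4) - 0.6(37.2) = 180.5
Eq. 3: 1.35(225.4) + 1.6(133.5) + 0.75(37.2) = 304.3 + 213.6 + 27.9 = 545.8
Eq. 4: 1.35(225.4) = 304.3
Eq. 5: 1.25(225.4) + 1.6(47.5) + 0.75(133.5) = 281.8 + 76.0 + 100.1 = 457.9
Eq. 6: 1.3(225.4) + 0.7(133.5) + 0.7(47.5) + 0.7(75.9) + 0.6(37.2) = 293.0 + 93.5 + 33.3 + 53.1 + 22.3 = 495.2
Maximum is from combination 3.

545.8 kN·m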